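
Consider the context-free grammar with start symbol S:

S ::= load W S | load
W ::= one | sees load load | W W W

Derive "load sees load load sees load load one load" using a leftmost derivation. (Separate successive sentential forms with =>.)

S => load W S => load W W W S => load sees load load W W S => load sees load load sees load load W S => load sees load load sees load load one S => load sees load load sees load load one load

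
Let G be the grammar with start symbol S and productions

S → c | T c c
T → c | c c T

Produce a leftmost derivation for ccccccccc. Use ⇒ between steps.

S⇒Tcc⇒ccTcc⇒ccccTcc⇒ccccccTcc⇒ccccccccc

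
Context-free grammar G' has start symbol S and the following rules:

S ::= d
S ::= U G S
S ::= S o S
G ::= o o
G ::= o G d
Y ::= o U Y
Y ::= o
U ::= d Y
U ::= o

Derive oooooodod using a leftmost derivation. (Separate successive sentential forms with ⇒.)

S ⇒ SoS ⇒ UGSoS ⇒ oGSoS ⇒ oooSoS ⇒ oooUGSoS ⇒ ooooGSoS ⇒ ooooooSoS ⇒ oooooodoS ⇒ oooooodod

S ⇒ SoS   [S ::= S o S]
SoS ⇒ UGSoS   [S ::= U G S]
UGSoS ⇒ oGSoS   [U ::= o]
oGSoS ⇒ oooSoS   [G ::= o o]
oooSoS ⇒ oooUGSoS   [S ::= U G S]
oooUGSoS ⇒ ooooGSoS   [U ::= o]
ooooGSoS ⇒ ooooooSoS   [G ::= o o]
ooooooSoS ⇒ oooooodoS   [S ::= d]
oooooodoS ⇒ oooooodod   [S ::= d]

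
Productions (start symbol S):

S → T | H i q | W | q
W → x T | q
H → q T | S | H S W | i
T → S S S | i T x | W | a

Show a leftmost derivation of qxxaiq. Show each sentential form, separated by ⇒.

S ⇒ Hiq ⇒ qTiq ⇒ qWiq ⇒ qxTiq ⇒ qxWiq ⇒ qxxTiq ⇒ qxxaiq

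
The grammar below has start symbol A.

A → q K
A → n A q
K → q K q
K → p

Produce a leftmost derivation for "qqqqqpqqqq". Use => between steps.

A => qK => qqKq => qqqKqq => qqqqKqqq => qqqqqKqqqq => qqqqqpqqqq

A => qK   [A → q K]
qK => qqKq   [K → q K q]
qqKq => qqqKqq   [K → q K q]
qqqKqq => qqqqKqqq   [K → q K q]
qqqqKqqq => qqqqqKqqqq   [K → q K q]
qqqqqKqqqq => qqqqqpqqqq   [K → p]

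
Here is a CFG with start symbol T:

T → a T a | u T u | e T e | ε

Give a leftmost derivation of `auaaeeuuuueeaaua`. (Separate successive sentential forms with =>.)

T => aTa => auTua => auaTaua => auaaTaaua => auaaeTeaaua => auaaeeTeeaaua => auaaeeuTueeaaua => auaaeeuuTuueeaaua => auaaeeuuuueeaaua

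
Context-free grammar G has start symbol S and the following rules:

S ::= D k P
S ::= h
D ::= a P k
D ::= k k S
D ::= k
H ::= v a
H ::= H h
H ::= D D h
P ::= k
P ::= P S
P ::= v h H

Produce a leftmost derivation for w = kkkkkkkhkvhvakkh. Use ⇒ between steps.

S ⇒ DkP ⇒ kkP ⇒ kkPS ⇒ kkPSS ⇒ kkkSS ⇒ kkkDkPS ⇒ kkkkkSkPS ⇒ kkkkkDkPkPS ⇒ kkkkkkkSkPkPS ⇒ kkkkkkkhkPkPS ⇒ kkkkkkkhkvhHkPS ⇒ kkkkkkkhkvhvakPS ⇒ kkkkkkkhkvhvakkS ⇒ kkkkkkkhkvhvakkh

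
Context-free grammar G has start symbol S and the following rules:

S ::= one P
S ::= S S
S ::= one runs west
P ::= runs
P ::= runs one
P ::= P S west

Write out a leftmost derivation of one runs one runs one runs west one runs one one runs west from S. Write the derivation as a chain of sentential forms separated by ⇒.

S ⇒ S S   [S ::= S S]
S S ⇒ S S S   [S ::= S S]
S S S ⇒ one P S S   [S ::= one P]
one P S S ⇒ one runs S S   [P ::= runs]
one runs S S ⇒ one runs S S S   [S ::= S S]
one runs S S S ⇒ one runs one P S S   [S ::= one P]
one runs one P S S ⇒ one runs one runs S S   [P ::= runs]
one runs one runs S S ⇒ one runs one runs S S S   [S ::= S S]
one runs one runs S S S ⇒ one runs one runs one runs west S S   [S ::= one runs west]
one runs one runs one runs west S S ⇒ one runs one runs one runs west one P S   [S ::= one P]
one runs one runs one runs west one P S ⇒ one runs one runs one runs west one runs one S   [P ::= runs one]
one runs one runs one runs west one runs one S ⇒ one runs one runs one runs west one runs one one runs west   [S ::= one runs west]

S ⇒ S S ⇒ S S S ⇒ one P S S ⇒ one runs S S ⇒ one runs S S S ⇒ one runs one P S S ⇒ one runs one runs S S ⇒ one runs one runs S S S ⇒ one runs one runs one runs west S S ⇒ one runs one runs one runs west one P S ⇒ one runs one runs one runs west one runs one S ⇒ one runs one runs one runs west one runs one one runs west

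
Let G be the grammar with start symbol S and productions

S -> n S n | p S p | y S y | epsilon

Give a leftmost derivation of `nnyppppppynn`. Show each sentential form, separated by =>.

S => nSn => nnSnn => nnySynn => nnypSpynn => nnyppSppynn => nnypppSpppynn => nnyppppppynn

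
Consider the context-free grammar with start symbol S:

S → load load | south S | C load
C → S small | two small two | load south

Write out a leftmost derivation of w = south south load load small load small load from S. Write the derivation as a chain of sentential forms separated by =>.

S => C load => S small load => south S small load => south south S small load => south south C load small load => south south S small load small load => south south load load small load small load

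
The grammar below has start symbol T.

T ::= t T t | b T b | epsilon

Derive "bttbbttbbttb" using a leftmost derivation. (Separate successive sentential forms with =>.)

T => bTb => btTtb => bttTttb => bttbTbttb => bttbbTbbttb => bttbbtTtbbttb => bttbbttbbttb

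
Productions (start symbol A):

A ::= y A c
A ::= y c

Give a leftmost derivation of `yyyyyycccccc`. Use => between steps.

A=>yAc=>yyAcc=>yyyAccc=>yyyyAcccc=>yyyyyAccccc=>yyyyyycccccc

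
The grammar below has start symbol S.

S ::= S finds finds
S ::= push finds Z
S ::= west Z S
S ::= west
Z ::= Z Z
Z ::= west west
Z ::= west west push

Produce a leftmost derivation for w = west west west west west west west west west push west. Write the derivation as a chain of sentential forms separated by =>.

S => west Z S => west Z Z S => west Z Z Z S => west Z Z Z Z S => west west west Z Z Z S => west west west west west Z Z S => west west west west west west west Z S => west west west west west west west west west push S => west west west west west west west west west push west

S => west Z S   [S ::= west Z S]
west Z S => west Z Z S   [Z ::= Z Z]
west Z Z S => west Z Z Z S   [Z ::= Z Z]
west Z Z Z S => west Z Z Z Z S   [Z ::= Z Z]
west Z Z Z Z S => west west west Z Z Z S   [Z ::= west west]
west west west Z Z Z S => west west west west west Z Z S   [Z ::= west west]
west west west west west Z Z S => west west west west west west west Z S   [Z ::= west west]
west west west west west west west Z S => west west west west west west west west west push S   [Z ::= west west push]
west west west west west west west west west push S => west west west west west west west west west push west   [S ::= west]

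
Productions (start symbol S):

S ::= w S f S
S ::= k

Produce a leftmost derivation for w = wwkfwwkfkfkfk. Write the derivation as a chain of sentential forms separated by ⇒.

S⇒wSfS⇒wwSfSfS⇒wwkfSfS⇒wwkfwSfSfS⇒wwkfwwSfSfSfS⇒wwkfwwkfSfSfS⇒wwkfwwkfkfSfS⇒wwkfwwkfkfkfS⇒wwkfwwkfkfkfk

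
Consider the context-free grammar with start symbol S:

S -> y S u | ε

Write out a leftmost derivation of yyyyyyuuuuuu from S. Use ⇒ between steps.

S⇒ySu⇒yySuu⇒yyySuuu⇒yyyySuuuu⇒yyyyySuuuuu⇒yyyyyySuuuuuu⇒yyyyyyuuuuuu

S ⇒ ySu   [S -> y S u]
ySu ⇒ yySuu   [S -> y S u]
yySuu ⇒ yyySuuu   [S -> y S u]
yyySuuu ⇒ yyyySuuuu   [S -> y S u]
yyyySuuuu ⇒ yyyyySuuuuu   [S -> y S u]
yyyyySuuuuu ⇒ yyyyyySuuuuuu   [S -> y S u]
yyyyyySuuuuuu ⇒ yyyyyyuuuuuu   [S -> ε]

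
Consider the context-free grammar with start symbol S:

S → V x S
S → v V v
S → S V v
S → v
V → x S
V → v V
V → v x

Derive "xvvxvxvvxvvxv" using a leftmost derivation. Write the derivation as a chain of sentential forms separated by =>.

S => VxS   [S → V x S]
VxS => xSxS   [V → x S]
xSxS => xvVvxS   [S → v V v]
xvVvxS => xvvxvxS   [V → v x]
xvvxvxS => xvvxvxSVv   [S → S V v]
xvvxvxSVv => xvvxvxvVvVv   [S → v V v]
xvvxvxvVvVv => xvvxvxvvxvVv   [V → v x]
xvvxvxvvxvVv => xvvxvxvvxvvxv   [V → v x]

S=>VxS=>xSxS=>xvVvxS=>xvvxvxS=>xvvxvxSVv=>xvvxvxvVvVv=>xvvxvxvvxvVv=>xvvxvxvvxvvxv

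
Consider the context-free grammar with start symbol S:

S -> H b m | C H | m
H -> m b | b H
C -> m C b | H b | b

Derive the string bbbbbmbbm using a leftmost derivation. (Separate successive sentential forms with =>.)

S => Hbm => bHbm => bbHbm => bbbHbm => bbbbHbm => bbbbbHbm => bbbbbmbbm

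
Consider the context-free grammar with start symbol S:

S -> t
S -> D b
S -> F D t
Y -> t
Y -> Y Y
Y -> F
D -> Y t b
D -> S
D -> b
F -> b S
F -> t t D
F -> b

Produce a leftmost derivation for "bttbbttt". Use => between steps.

S => FDt => bSDt => bFDtDt => bttDDtDt => bttbDtDt => bttbbtDt => bttbbtSt => bttbbttt

S => FDt   [S -> F D t]
FDt => bSDt   [F -> b S]
bSDt => bFDtDt   [S -> F D t]
bFDtDt => bttDDtDt   [F -> t t D]
bttDDtDt => bttbDtDt   [D -> b]
bttbDtDt => bttbbtDt   [D -> b]
bttbbtDt => bttbbtSt   [D -> S]
bttbbtSt => bttbbttt   [S -> t]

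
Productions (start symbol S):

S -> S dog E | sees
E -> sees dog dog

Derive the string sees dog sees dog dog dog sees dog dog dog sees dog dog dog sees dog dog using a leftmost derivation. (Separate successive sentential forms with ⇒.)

S ⇒ S dog E ⇒ S dog E dog E ⇒ S dog E dog E dog E ⇒ S dog E dog E dog E dog E ⇒ sees dog E dog E dog E dog E ⇒ sees dog sees dog dog dog E dog E dog E ⇒ sees dog sees dog dog dog sees dog dog dog E dog E ⇒ sees dog sees dog dog dog sees dog dog dog sees dog dog dog E ⇒ sees dog sees dog dog dog sees dog dog dog sees dog dog dog sees dog dog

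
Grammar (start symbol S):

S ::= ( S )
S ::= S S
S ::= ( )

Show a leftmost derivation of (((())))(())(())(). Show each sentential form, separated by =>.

S => SS   [S ::= S S]
SS => SSS   [S ::= S S]
SSS => (S)SS   [S ::= ( S )]
(S)SS => ((S))SS   [S ::= ( S )]
((S))SS => (((S)))SS   [S ::= ( S )]
(((S)))SS => (((())))SS   [S ::= ( )]
(((())))SS => (((())))SSS   [S ::= S S]
(((())))SSS => (((())))(S)SS   [S ::= ( S )]
(((())))(S)SS => (((())))(())SS   [S ::= ( )]
(((())))(())SS => (((())))(())(S)S   [S ::= ( S )]
(((())))(())(S)S => (((())))(())(())S   [S ::= ( )]
(((())))(())(())S => (((())))(())(())()   [S ::= ( )]

S => SS => SSS => (S)SS => ((S))SS => (((S)))SS => (((())))SS => (((())))SSS => (((())))(S)SS => (((())))(())SS => (((())))(())(S)S => (((())))(())(())S => (((())))(())(())()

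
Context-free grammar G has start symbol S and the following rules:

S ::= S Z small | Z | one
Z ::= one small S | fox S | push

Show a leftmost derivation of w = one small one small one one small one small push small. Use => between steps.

S => Z => one small S => one small Z => one small one small S => one small one small S Z small => one small one small one Z small => one small one small one one small S small => one small one small one one small Z small => one small one small one one small one small S small => one small one small one one small one small Z small => one small one small one one small one small push small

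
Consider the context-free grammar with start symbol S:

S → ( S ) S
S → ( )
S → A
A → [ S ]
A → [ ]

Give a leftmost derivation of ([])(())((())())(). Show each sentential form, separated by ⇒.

S ⇒ (S)S   [S → ( S ) S]
(S)S ⇒ (A)S   [S → A]
(A)S ⇒ ([])S   [A → [ ]]
([])S ⇒ ([])(S)S   [S → ( S ) S]
([])(S)S ⇒ ([])(())S   [S → ( )]
([])(())S ⇒ ([])(())(S)S   [S → ( S ) S]
([])(())(S)S ⇒ ([])(())((S)S)S   [S → ( S ) S]
([])(())((S)S)S ⇒ ([])(())((())S)S   [S → ( )]
([])(())((())S)S ⇒ ([])(())((())())S   [S → ( )]
([])(())((())())S ⇒ ([])(())((())())()   [S → ( )]

S⇒(S)S⇒(A)S⇒([])S⇒([])(S)S⇒([])(())S⇒([])(())(S)S⇒([])(())((S)S)S⇒([])(())((())S)S⇒([])(())((())())S⇒([])(())((())())()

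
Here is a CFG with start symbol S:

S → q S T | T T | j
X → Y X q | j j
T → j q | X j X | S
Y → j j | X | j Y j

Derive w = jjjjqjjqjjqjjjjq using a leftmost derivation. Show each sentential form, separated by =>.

S=>TT=>XjXT=>YXqjXT=>XXqjXT=>YXqXqjXT=>XXqXqjXT=>YXqXqXqjXT=>XXqXqXqjXT=>jjXqXqXqjXT=>jjjjqXqXqjXT=>jjjjqjjqXqjXT=>jjjjqjjqjjqjXT=>jjjjqjjqjjqjjjT=>jjjjqjjqjjqjjjjq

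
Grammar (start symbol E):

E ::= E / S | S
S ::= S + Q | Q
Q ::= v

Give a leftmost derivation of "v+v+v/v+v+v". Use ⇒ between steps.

E⇒E/S⇒S/S⇒S+Q/S⇒S+Q+Q/S⇒Q+Q+Q/S⇒v+Q+Q/S⇒v+v+Q/S⇒v+v+v/S⇒v+v+v/S+Q⇒v+v+v/S+Q+Q⇒v+v+v/Q+Q+Q⇒v+v+v/v+Q+Q⇒v+v+v/v+v+Q⇒v+v+v/v+v+v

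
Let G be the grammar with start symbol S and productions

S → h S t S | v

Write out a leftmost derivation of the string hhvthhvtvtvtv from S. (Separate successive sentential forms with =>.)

S => hStS   [S → h S t S]
hStS => hhStStS   [S → h S t S]
hhStStS => hhvtStS   [S → v]
hhvtStS => hhvthStStS   [S → h S t S]
hhvthStStS => hhvthhStStStS   [S → h S t S]
hhvthhStStStS => hhvthhvtStStS   [S → v]
hhvthhvtStStS => hhvthhvtvtStS   [S → v]
hhvthhvtvtStS => hhvthhvtvtvtS   [S → v]
hhvthhvtvtvtS => hhvthhvtvtvtv   [S → v]

S => hStS => hhStStS => hhvtStS => hhvthStStS => hhvthhStStStS => hhvthhvtStStS => hhvthhvtvtStS => hhvthhvtvtvtS => hhvthhvtvtvtv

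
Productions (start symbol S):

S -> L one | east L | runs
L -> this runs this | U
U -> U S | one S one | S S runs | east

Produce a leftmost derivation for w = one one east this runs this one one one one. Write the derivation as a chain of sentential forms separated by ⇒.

S ⇒ L one   [S -> L one]
L one ⇒ U one   [L -> U]
U one ⇒ one S one one   [U -> one S one]
one S one one ⇒ one L one one one   [S -> L one]
one L one one one ⇒ one U one one one   [L -> U]
one U one one one ⇒ one one S one one one one   [U -> one S one]
one one S one one one one ⇒ one one east L one one one one   [S -> east L]
one one east L one one one one ⇒ one one east this runs this one one one one   [L -> this runs this]

S ⇒ L one ⇒ U one ⇒ one S one one ⇒ one L one one one ⇒ one U one one one ⇒ one one S one one one one ⇒ one one east L one one one one ⇒ one one east this runs this one one one one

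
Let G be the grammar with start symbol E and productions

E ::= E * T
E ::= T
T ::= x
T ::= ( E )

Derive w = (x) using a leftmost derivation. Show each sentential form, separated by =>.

E => T => (E) => (T) => (x)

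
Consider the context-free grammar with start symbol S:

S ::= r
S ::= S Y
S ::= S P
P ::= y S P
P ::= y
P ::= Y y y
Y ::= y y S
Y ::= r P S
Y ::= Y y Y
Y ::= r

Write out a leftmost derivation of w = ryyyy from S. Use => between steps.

S => SP => SPP => SPPP => SPPPP => rPPPP => ryPPP => ryyPP => ryyyP => ryyyy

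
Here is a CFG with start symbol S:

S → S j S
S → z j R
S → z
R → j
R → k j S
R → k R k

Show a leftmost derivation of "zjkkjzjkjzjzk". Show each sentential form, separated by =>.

S => zjR   [S → z j R]
zjR => zjkRk   [R → k R k]
zjkRk => zjkkjSk   [R → k j S]
zjkkjSk => zjkkjSjSk   [S → S j S]
zjkkjSjSk => zjkkjzjRjSk   [S → z j R]
zjkkjzjRjSk => zjkkjzjkjSjSk   [R → k j S]
zjkkjzjkjSjSk => zjkkjzjkjzjSk   [S → z]
zjkkjzjkjzjSk => zjkkjzjkjzjzk   [S → z]

S => zjR => zjkRk => zjkkjSk => zjkkjSjSk => zjkkjzjRjSk => zjkkjzjkjSjSk => zjkkjzjkjzjSk => zjkkjzjkjzjzk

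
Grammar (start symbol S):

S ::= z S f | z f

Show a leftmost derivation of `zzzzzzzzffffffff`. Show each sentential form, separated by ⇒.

S ⇒ zSf ⇒ zzSff ⇒ zzzSfff ⇒ zzzzSffff ⇒ zzzzzSfffff ⇒ zzzzzzSffffff ⇒ zzzzzzzSfffffff ⇒ zzzzzzzzffffffff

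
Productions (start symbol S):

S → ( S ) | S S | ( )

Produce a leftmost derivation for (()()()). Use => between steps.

S => (S) => (SS) => (SSS) => (()SS) => (()()S) => (()()())

S => (S)   [S → ( S )]
(S) => (SS)   [S → S S]
(SS) => (SSS)   [S → S S]
(SSS) => (()SS)   [S → ( )]
(()SS) => (()()S)   [S → ( )]
(()()S) => (()()())   [S → ( )]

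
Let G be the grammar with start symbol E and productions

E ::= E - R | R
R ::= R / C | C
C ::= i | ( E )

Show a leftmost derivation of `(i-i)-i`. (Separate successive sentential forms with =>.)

E=>E-R=>R-R=>C-R=>(E)-R=>(E-R)-R=>(R-R)-R=>(C-R)-R=>(i-R)-R=>(i-C)-R=>(i-i)-R=>(i-i)-C=>(i-i)-i

E => E-R   [E ::= E - R]
E-R => R-R   [E ::= R]
R-R => C-R   [R ::= C]
C-R => (E)-R   [C ::= ( E )]
(E)-R => (E-R)-R   [E ::= E - R]
(E-R)-R => (R-R)-R   [E ::= R]
(R-R)-R => (C-R)-R   [R ::= C]
(C-R)-R => (i-R)-R   [C ::= i]
(i-R)-R => (i-C)-R   [R ::= C]
(i-C)-R => (i-i)-R   [C ::= i]
(i-i)-R => (i-i)-C   [R ::= C]
(i-i)-C => (i-i)-i   [C ::= i]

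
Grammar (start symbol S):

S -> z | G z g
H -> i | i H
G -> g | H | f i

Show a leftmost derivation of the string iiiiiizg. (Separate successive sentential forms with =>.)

S => Gzg => Hzg => iHzg => iiHzg => iiiHzg => iiiiHzg => iiiiiHzg => iiiiiizg

S => Gzg   [S -> G z g]
Gzg => Hzg   [G -> H]
Hzg => iHzg   [H -> i H]
iHzg => iiHzg   [H -> i H]
iiHzg => iiiHzg   [H -> i H]
iiiHzg => iiiiHzg   [H -> i H]
iiiiHzg => iiiiiHzg   [H -> i H]
iiiiiHzg => iiiiiizg   [H -> i]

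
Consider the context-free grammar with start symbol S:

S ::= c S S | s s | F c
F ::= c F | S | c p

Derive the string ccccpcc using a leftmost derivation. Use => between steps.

S => Fc => cFc => ccFc => cccFc => cccSc => cccFcc => ccccpcc

S => Fc   [S ::= F c]
Fc => cFc   [F ::= c F]
cFc => ccFc   [F ::= c F]
ccFc => cccFc   [F ::= c F]
cccFc => cccSc   [F ::= S]
cccSc => cccFcc   [S ::= F c]
cccFcc => ccccpcc   [F ::= c p]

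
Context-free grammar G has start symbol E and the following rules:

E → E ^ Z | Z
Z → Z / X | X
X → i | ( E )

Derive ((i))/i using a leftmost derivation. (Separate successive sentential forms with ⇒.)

E ⇒ Z ⇒ Z/X ⇒ X/X ⇒ (E)/X ⇒ (Z)/X ⇒ (X)/X ⇒ ((E))/X ⇒ ((Z))/X ⇒ ((X))/X ⇒ ((i))/X ⇒ ((i))/i

E ⇒ Z   [E → Z]
Z ⇒ Z/X   [Z → Z / X]
Z/X ⇒ X/X   [Z → X]
X/X ⇒ (E)/X   [X → ( E )]
(E)/X ⇒ (Z)/X   [E → Z]
(Z)/X ⇒ (X)/X   [Z → X]
(X)/X ⇒ ((E))/X   [X → ( E )]
((E))/X ⇒ ((Z))/X   [E → Z]
((Z))/X ⇒ ((X))/X   [Z → X]
((X))/X ⇒ ((i))/X   [X → i]
((i))/X ⇒ ((i))/i   [X → i]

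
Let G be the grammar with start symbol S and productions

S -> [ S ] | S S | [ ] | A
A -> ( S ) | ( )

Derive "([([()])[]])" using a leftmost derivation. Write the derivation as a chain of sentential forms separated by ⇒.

S ⇒ A ⇒ (S) ⇒ ([S]) ⇒ ([SS]) ⇒ ([AS]) ⇒ ([(S)S]) ⇒ ([([S])S]) ⇒ ([([A])S]) ⇒ ([([()])S]) ⇒ ([([()])[]])

S ⇒ A   [S -> A]
A ⇒ (S)   [A -> ( S )]
(S) ⇒ ([S])   [S -> [ S ]]
([S]) ⇒ ([SS])   [S -> S S]
([SS]) ⇒ ([AS])   [S -> A]
([AS]) ⇒ ([(S)S])   [A -> ( S )]
([(S)S]) ⇒ ([([S])S])   [S -> [ S ]]
([([S])S]) ⇒ ([([A])S])   [S -> A]
([([A])S]) ⇒ ([([()])S])   [A -> ( )]
([([()])S]) ⇒ ([([()])[]])   [S -> [ ]]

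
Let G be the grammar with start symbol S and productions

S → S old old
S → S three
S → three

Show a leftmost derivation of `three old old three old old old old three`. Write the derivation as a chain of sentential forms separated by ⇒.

S ⇒ S three ⇒ S old old three ⇒ S old old old old three ⇒ S three old old old old three ⇒ S old old three old old old old three ⇒ three old old three old old old old three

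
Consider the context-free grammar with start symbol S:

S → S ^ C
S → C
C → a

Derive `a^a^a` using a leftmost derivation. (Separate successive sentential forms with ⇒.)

S⇒S^C⇒S^C^C⇒C^C^C⇒a^C^C⇒a^a^C⇒a^a^a

S ⇒ S^C   [S → S ^ C]
S^C ⇒ S^C^C   [S → S ^ C]
S^C^C ⇒ C^C^C   [S → C]
C^C^C ⇒ a^C^C   [C → a]
a^C^C ⇒ a^a^C   [C → a]
a^a^C ⇒ a^a^a   [C → a]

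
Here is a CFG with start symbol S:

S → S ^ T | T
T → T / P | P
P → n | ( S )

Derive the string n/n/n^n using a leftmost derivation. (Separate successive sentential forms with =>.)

S => S^T => T^T => T/P^T => T/P/P^T => P/P/P^T => n/P/P^T => n/n/P^T => n/n/n^T => n/n/n^P => n/n/n^n

S => S^T   [S → S ^ T]
S^T => T^T   [S → T]
T^T => T/P^T   [T → T / P]
T/P^T => T/P/P^T   [T → T / P]
T/P/P^T => P/P/P^T   [T → P]
P/P/P^T => n/P/P^T   [P → n]
n/P/P^T => n/n/P^T   [P → n]
n/n/P^T => n/n/n^T   [P → n]
n/n/n^T => n/n/n^P   [T → P]
n/n/n^P => n/n/n^n   [P → n]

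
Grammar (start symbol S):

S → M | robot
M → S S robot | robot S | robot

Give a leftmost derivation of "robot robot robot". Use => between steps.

S => M => robot S => robot M => robot robot S => robot robot robot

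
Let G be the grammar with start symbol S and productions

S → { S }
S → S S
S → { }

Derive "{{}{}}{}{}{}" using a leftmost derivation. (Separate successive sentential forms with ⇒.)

S⇒SS⇒SSS⇒SSSS⇒{S}SSS⇒{SS}SSS⇒{{}S}SSS⇒{{}{}}SSS⇒{{}{}}{}SS⇒{{}{}}{}{}S⇒{{}{}}{}{}{}

S ⇒ SS   [S → S S]
SS ⇒ SSS   [S → S S]
SSS ⇒ SSSS   [S → S S]
SSSS ⇒ {S}SSS   [S → { S }]
{S}SSS ⇒ {SS}SSS   [S → S S]
{SS}SSS ⇒ {{}S}SSS   [S → { }]
{{}S}SSS ⇒ {{}{}}SSS   [S → { }]
{{}{}}SSS ⇒ {{}{}}{}SS   [S → { }]
{{}{}}{}SS ⇒ {{}{}}{}{}S   [S → { }]
{{}{}}{}{}S ⇒ {{}{}}{}{}{}   [S → { }]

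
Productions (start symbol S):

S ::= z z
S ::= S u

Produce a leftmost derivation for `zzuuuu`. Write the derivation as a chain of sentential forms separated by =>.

S => Su => Suu => Suuu => Suuuu => zzuuuu

S => Su   [S ::= S u]
Su => Suu   [S ::= S u]
Suu => Suuu   [S ::= S u]
Suuu => Suuuu   [S ::= S u]
Suuuu => zzuuuu   [S ::= z z]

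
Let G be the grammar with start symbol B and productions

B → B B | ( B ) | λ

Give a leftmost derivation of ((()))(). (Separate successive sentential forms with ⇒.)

B ⇒ BB   [B → B B]
BB ⇒ (B)B   [B → ( B )]
(B)B ⇒ ((B))B   [B → ( B )]
((B))B ⇒ (((B)))B   [B → ( B )]
(((B)))B ⇒ ((()))B   [B → λ]
((()))B ⇒ ((()))(B)   [B → ( B )]
((()))(B) ⇒ ((()))()   [B → λ]

B⇒BB⇒(B)B⇒((B))B⇒(((B)))B⇒((()))B⇒((()))(B)⇒((()))()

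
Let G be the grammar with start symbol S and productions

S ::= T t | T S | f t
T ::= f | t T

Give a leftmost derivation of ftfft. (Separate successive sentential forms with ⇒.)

S ⇒ TS   [S ::= T S]
TS ⇒ fS   [T ::= f]
fS ⇒ fTS   [S ::= T S]
fTS ⇒ ftTS   [T ::= t T]
ftTS ⇒ ftfS   [T ::= f]
ftfS ⇒ ftfft   [S ::= f t]

S ⇒ TS ⇒ fS ⇒ fTS ⇒ ftTS ⇒ ftfS ⇒ ftfft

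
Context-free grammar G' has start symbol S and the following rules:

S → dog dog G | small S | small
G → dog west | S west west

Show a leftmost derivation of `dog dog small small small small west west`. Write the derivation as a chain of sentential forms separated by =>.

S => dog dog G => dog dog S west west => dog dog small S west west => dog dog small small S west west => dog dog small small small S west west => dog dog small small small small west west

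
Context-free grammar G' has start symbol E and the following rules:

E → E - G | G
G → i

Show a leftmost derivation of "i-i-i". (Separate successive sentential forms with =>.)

E => E-G   [E → E - G]
E-G => E-G-G   [E → E - G]
E-G-G => G-G-G   [E → G]
G-G-G => i-G-G   [G → i]
i-G-G => i-i-G   [G → i]
i-i-G => i-i-i   [G → i]

E => E-G => E-G-G => G-G-G => i-G-G => i-i-G => i-i-i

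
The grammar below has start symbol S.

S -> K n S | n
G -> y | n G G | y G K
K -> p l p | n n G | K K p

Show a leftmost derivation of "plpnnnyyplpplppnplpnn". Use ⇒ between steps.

S ⇒ KnS   [S -> K n S]
KnS ⇒ plpnS   [K -> p l p]
plpnS ⇒ plpnKnS   [S -> K n S]
plpnKnS ⇒ plpnnnGnS   [K -> n n G]
plpnnnGnS ⇒ plpnnnyGKnS   [G -> y G K]
plpnnnyGKnS ⇒ plpnnnyyKnS   [G -> y]
plpnnnyyKnS ⇒ plpnnnyyKKpnS   [K -> K K p]
plpnnnyyKKpnS ⇒ plpnnnyyplpKpnS   [K -> p l p]
plpnnnyyplpKpnS ⇒ plpnnnyyplpplppnS   [K -> p l p]
plpnnnyyplpplppnS ⇒ plpnnnyyplpplppnKnS   [S -> K n S]
plpnnnyyplpplppnKnS ⇒ plpnnnyyplpplppnplpnS   [K -> p l p]
plpnnnyyplpplppnplpnS ⇒ plpnnnyyplpplppnplpnn   [S -> n]

S⇒KnS⇒plpnS⇒plpnKnS⇒plpnnnGnS⇒plpnnnyGKnS⇒plpnnnyyKnS⇒plpnnnyyKKpnS⇒plpnnnyyplpKpnS⇒plpnnnyyplpplppnS⇒plpnnnyyplpplppnKnS⇒plpnnnyyplpplppnplpnS⇒plpnnnyyplpplppnplpnn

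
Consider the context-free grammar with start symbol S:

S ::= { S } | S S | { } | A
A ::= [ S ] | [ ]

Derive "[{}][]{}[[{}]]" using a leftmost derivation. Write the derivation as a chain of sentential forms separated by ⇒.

S ⇒ SS   [S ::= S S]
SS ⇒ SSS   [S ::= S S]
SSS ⇒ SSSS   [S ::= S S]
SSSS ⇒ ASSS   [S ::= A]
ASSS ⇒ [S]SSS   [A ::= [ S ]]
[S]SSS ⇒ [{}]SSS   [S ::= { }]
[{}]SSS ⇒ [{}]ASS   [S ::= A]
[{}]ASS ⇒ [{}][]SS   [A ::= [ ]]
[{}][]SS ⇒ [{}][]{}S   [S ::= { }]
[{}][]{}S ⇒ [{}][]{}A   [S ::= A]
[{}][]{}A ⇒ [{}][]{}[S]   [A ::= [ S ]]
[{}][]{}[S] ⇒ [{}][]{}[A]   [S ::= A]
[{}][]{}[A] ⇒ [{}][]{}[[S]]   [A ::= [ S ]]
[{}][]{}[[S]] ⇒ [{}][]{}[[{}]]   [S ::= { }]

S⇒SS⇒SSS⇒SSSS⇒ASSS⇒[S]SSS⇒[{}]SSS⇒[{}]ASS⇒[{}][]SS⇒[{}][]{}S⇒[{}][]{}A⇒[{}][]{}[S]⇒[{}][]{}[A]⇒[{}][]{}[[S]]⇒[{}][]{}[[{}]]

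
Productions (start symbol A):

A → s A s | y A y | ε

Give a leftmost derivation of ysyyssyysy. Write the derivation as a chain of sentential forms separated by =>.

A => yAy => ysAsy => ysyAysy => ysyyAyysy => ysyysAsyysy => ysyyssyysy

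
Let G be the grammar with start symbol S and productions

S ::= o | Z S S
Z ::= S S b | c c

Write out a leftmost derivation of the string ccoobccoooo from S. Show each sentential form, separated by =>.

S => ZSS => ccSS => ccZSSS => ccSSbSSS => ccoSbSSS => ccoobSSS => ccoobZSSSS => ccoobccSSSS => ccoobccoSSS => ccoobccooSS => ccoobccoooS => ccoobccoooo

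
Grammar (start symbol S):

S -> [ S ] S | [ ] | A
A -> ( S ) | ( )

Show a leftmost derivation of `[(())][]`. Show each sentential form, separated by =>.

S => [S]S => [A]S => [(S)]S => [(A)]S => [(())]S => [(())][]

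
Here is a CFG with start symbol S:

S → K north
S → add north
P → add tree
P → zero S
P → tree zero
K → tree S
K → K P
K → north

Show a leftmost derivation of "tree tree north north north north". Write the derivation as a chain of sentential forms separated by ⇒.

S ⇒ K north ⇒ tree S north ⇒ tree K north north ⇒ tree tree S north north ⇒ tree tree K north north north ⇒ tree tree north north north north

S ⇒ K north   [S → K north]
K north ⇒ tree S north   [K → tree S]
tree S north ⇒ tree K north north   [S → K north]
tree K north north ⇒ tree tree S north north   [K → tree S]
tree tree S north north ⇒ tree tree K north north north   [S → K north]
tree tree K north north north ⇒ tree tree north north north north   [K → north]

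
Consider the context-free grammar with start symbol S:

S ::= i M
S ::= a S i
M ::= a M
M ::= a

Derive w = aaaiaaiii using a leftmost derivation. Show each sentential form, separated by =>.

S => aSi => aaSii => aaaSiii => aaaiMiii => aaaiaMiii => aaaiaaiii

S => aSi   [S ::= a S i]
aSi => aaSii   [S ::= a S i]
aaSii => aaaSiii   [S ::= a S i]
aaaSiii => aaaiMiii   [S ::= i M]
aaaiMiii => aaaiaMiii   [M ::= a M]
aaaiaMiii => aaaiaaiii   [M ::= a]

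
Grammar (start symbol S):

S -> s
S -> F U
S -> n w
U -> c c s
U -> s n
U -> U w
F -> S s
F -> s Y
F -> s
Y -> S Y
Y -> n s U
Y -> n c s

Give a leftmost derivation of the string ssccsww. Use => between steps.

S => FU => SsU => ssU => ssUw => ssUww => ssccsww

S => FU   [S -> F U]
FU => SsU   [F -> S s]
SsU => ssU   [S -> s]
ssU => ssUw   [U -> U w]
ssUw => ssUww   [U -> U w]
ssUww => ssccsww   [U -> c c s]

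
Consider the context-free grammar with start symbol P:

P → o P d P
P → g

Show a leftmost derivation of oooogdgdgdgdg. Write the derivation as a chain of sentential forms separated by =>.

P => oPdP => ooPdPdP => oooPdPdPdP => ooooPdPdPdPdP => oooogdPdPdPdP => oooogdgdPdPdP => oooogdgdgdPdP => oooogdgdgdgdP => oooogdgdgdgdg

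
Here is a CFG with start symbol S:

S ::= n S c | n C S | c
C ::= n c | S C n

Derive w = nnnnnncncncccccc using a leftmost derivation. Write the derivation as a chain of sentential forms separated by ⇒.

S⇒nSc⇒nnScc⇒nnnSccc⇒nnnnScccc⇒nnnnnSccccc⇒nnnnnnCSccccc⇒nnnnnnSCnSccccc⇒nnnnnncCnSccccc⇒nnnnnncncnSccccc⇒nnnnnncncncccccc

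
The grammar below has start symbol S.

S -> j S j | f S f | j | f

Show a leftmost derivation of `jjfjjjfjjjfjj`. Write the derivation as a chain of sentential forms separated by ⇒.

S ⇒ jSj   [S -> j S j]
jSj ⇒ jjSjj   [S -> j S j]
jjSjj ⇒ jjfSfjj   [S -> f S f]
jjfSfjj ⇒ jjfjSjfjj   [S -> j S j]
jjfjSjfjj ⇒ jjfjjSjjfjj   [S -> j S j]
jjfjjSjjfjj ⇒ jjfjjjSjjjfjj   [S -> j S j]
jjfjjjSjjjfjj ⇒ jjfjjjfjjjfjj   [S -> f]

S ⇒ jSj ⇒ jjSjj ⇒ jjfSfjj ⇒ jjfjSjfjj ⇒ jjfjjSjjfjj ⇒ jjfjjjSjjjfjj ⇒ jjfjjjfjjjfjj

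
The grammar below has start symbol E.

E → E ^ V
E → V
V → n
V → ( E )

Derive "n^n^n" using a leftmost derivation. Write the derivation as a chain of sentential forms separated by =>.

E => E^V => E^V^V => V^V^V => n^V^V => n^n^V => n^n^n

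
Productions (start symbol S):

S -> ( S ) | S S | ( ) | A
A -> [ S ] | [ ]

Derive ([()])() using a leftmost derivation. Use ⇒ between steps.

S ⇒ SS ⇒ (S)S ⇒ (A)S ⇒ ([S])S ⇒ ([()])S ⇒ ([()])()

S ⇒ SS   [S -> S S]
SS ⇒ (S)S   [S -> ( S )]
(S)S ⇒ (A)S   [S -> A]
(A)S ⇒ ([S])S   [A -> [ S ]]
([S])S ⇒ ([()])S   [S -> ( )]
([()])S ⇒ ([()])()   [S -> ( )]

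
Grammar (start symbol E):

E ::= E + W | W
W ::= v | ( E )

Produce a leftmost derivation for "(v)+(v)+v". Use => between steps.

E => E+W   [E ::= E + W]
E+W => E+W+W   [E ::= E + W]
E+W+W => W+W+W   [E ::= W]
W+W+W => (E)+W+W   [W ::= ( E )]
(E)+W+W => (W)+W+W   [E ::= W]
(W)+W+W => (v)+W+W   [W ::= v]
(v)+W+W => (v)+(E)+W   [W ::= ( E )]
(v)+(E)+W => (v)+(W)+W   [E ::= W]
(v)+(W)+W => (v)+(v)+W   [W ::= v]
(v)+(v)+W => (v)+(v)+v   [W ::= v]

E => E+W => E+W+W => W+W+W => (E)+W+W => (W)+W+W => (v)+W+W => (v)+(E)+W => (v)+(W)+W => (v)+(v)+W => (v)+(v)+v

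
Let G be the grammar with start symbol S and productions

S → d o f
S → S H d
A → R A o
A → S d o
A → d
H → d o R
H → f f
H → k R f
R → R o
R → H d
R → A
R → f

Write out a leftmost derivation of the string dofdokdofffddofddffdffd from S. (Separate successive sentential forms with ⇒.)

S ⇒ SHd ⇒ SHdHd ⇒ SHdHdHd ⇒ dofHdHdHd ⇒ dofdoRdHdHd ⇒ dofdoHddHdHd ⇒ dofdokRfddHdHd ⇒ dofdokAfddHdHd ⇒ dofdokSdofddHdHd ⇒ dofdokSHddofddHdHd ⇒ dofdokdofHddofddHdHd ⇒ dofdokdofffddofddHdHd ⇒ dofdokdofffddofddffdHd ⇒ dofdokdofffddofddffdffd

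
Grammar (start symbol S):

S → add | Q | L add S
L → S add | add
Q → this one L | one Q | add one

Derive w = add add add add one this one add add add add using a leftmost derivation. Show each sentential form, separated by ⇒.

S ⇒ L add S ⇒ add add S ⇒ add add L add S ⇒ add add add add S ⇒ add add add add L add S ⇒ add add add add S add add S ⇒ add add add add Q add add S ⇒ add add add add one Q add add S ⇒ add add add add one this one L add add S ⇒ add add add add one this one add add add S ⇒ add add add add one this one add add add add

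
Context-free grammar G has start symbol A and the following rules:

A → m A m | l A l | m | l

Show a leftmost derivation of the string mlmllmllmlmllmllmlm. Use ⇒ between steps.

A⇒mAm⇒mlAlm⇒mlmAmlm⇒mlmlAlmlm⇒mlmllAllmlm⇒mlmllmAmllmlm⇒mlmllmlAlmllmlm⇒mlmllmllAllmllmlm⇒mlmllmllmAmllmllmlm⇒mlmllmllmlmllmllmlm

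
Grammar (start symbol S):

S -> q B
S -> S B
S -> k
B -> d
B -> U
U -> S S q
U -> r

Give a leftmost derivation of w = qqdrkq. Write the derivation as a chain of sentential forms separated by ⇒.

S ⇒ qB   [S -> q B]
qB ⇒ qU   [B -> U]
qU ⇒ qSSq   [U -> S S q]
qSSq ⇒ qSBSq   [S -> S B]
qSBSq ⇒ qqBBSq   [S -> q B]
qqBBSq ⇒ qqdBSq   [B -> d]
qqdBSq ⇒ qqdUSq   [B -> U]
qqdUSq ⇒ qqdrSq   [U -> r]
qqdrSq ⇒ qqdrkq   [S -> k]

S ⇒ qB ⇒ qU ⇒ qSSq ⇒ qSBSq ⇒ qqBBSq ⇒ qqdBSq ⇒ qqdUSq ⇒ qqdrSq ⇒ qqdrkq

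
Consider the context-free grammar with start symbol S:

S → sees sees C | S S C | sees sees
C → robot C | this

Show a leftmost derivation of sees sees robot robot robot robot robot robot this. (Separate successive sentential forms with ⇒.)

S ⇒ sees sees C   [S → sees sees C]
sees sees C ⇒ sees sees robot C   [C → robot C]
sees sees robot C ⇒ sees sees robot robot C   [C → robot C]
sees sees robot robot C ⇒ sees sees robot robot robot C   [C → robot C]
sees sees robot robot robot C ⇒ sees sees robot robot robot robot C   [C → robot C]
sees sees robot robot robot robot C ⇒ sees sees robot robot robot robot robot C   [C → robot C]
sees sees robot robot robot robot robot C ⇒ sees sees robot robot robot robot robot robot C   [C → robot C]
sees sees robot robot robot robot robot robot C ⇒ sees sees robot robot robot robot robot robot this   [C → this]

S ⇒ sees sees C ⇒ sees sees robot C ⇒ sees sees robot robot C ⇒ sees sees robot robot robot C ⇒ sees sees robot robot robot robot C ⇒ sees sees robot robot robot robot robot C ⇒ sees sees robot robot robot robot robot robot C ⇒ sees sees robot robot robot robot robot robot this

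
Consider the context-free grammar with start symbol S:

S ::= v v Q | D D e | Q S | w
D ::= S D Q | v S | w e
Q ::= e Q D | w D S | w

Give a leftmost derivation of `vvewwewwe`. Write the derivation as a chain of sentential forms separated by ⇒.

S ⇒ vvQ ⇒ vveQD ⇒ vvewDSD ⇒ vvewweSD ⇒ vvewwewD ⇒ vvewwewwe

S ⇒ vvQ   [S ::= v v Q]
vvQ ⇒ vveQD   [Q ::= e Q D]
vveQD ⇒ vvewDSD   [Q ::= w D S]
vvewDSD ⇒ vvewweSD   [D ::= w e]
vvewweSD ⇒ vvewwewD   [S ::= w]
vvewwewD ⇒ vvewwewwe   [D ::= w e]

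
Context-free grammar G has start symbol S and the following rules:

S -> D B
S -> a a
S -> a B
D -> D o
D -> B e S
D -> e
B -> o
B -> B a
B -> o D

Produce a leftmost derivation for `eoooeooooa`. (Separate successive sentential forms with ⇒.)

S ⇒ DB ⇒ DoB ⇒ DooB ⇒ eooB ⇒ eooBa ⇒ eoooDa ⇒ eoooDoa ⇒ eoooDooa ⇒ eoooDoooa ⇒ eoooDooooa ⇒ eoooeooooa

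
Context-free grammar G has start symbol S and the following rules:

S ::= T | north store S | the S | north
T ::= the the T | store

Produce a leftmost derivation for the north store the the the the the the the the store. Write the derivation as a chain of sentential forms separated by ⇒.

S ⇒ the S ⇒ the north store S ⇒ the north store T ⇒ the north store the the T ⇒ the north store the the the the T ⇒ the north store the the the the the the T ⇒ the north store the the the the the the the the T ⇒ the north store the the the the the the the the store

S ⇒ the S   [S ::= the S]
the S ⇒ the north store S   [S ::= north store S]
the north store S ⇒ the north store T   [S ::= T]
the north store T ⇒ the north store the the T   [T ::= the the T]
the north store the the T ⇒ the north store the the the the T   [T ::= the the T]
the north store the the the the T ⇒ the north store the the the the the the T   [T ::= the the T]
the north store the the the the the the T ⇒ the north store the the the the the the the the T   [T ::= the the T]
the north store the the the the the the the the T ⇒ the north store the the the the the the the the store   [T ::= store]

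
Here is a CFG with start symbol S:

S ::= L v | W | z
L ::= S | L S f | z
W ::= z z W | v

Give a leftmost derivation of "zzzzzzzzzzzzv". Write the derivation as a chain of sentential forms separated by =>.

S => W => zzW => zzzzW => zzzzzzW => zzzzzzzzW => zzzzzzzzzzW => zzzzzzzzzzzzW => zzzzzzzzzzzzv

S => W   [S ::= W]
W => zzW   [W ::= z z W]
zzW => zzzzW   [W ::= z z W]
zzzzW => zzzzzzW   [W ::= z z W]
zzzzzzW => zzzzzzzzW   [W ::= z z W]
zzzzzzzzW => zzzzzzzzzzW   [W ::= z z W]
zzzzzzzzzzW => zzzzzzzzzzzzW   [W ::= z z W]
zzzzzzzzzzzzW => zzzzzzzzzzzzv   [W ::= v]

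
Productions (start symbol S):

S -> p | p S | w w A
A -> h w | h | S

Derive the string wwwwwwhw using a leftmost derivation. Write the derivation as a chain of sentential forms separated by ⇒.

S⇒wwA⇒wwS⇒wwwwA⇒wwwwS⇒wwwwwwA⇒wwwwwwhw

S ⇒ wwA   [S -> w w A]
wwA ⇒ wwS   [A -> S]
wwS ⇒ wwwwA   [S -> w w A]
wwwwA ⇒ wwwwS   [A -> S]
wwwwS ⇒ wwwwwwA   [S -> w w A]
wwwwwwA ⇒ wwwwwwhw   [A -> h w]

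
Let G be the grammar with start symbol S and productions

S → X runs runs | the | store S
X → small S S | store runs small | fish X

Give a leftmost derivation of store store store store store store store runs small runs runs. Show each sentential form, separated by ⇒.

S ⇒ store S   [S → store S]
store S ⇒ store store S   [S → store S]
store store S ⇒ store store store S   [S → store S]
store store store S ⇒ store store store store S   [S → store S]
store store store store S ⇒ store store store store store S   [S → store S]
store store store store store S ⇒ store store store store store store S   [S → store S]
store store store store store store S ⇒ store store store store store store X runs runs   [S → X runs runs]
store store store store store store X runs runs ⇒ store store store store store store store runs small runs runs   [X → store runs small]

S ⇒ store S ⇒ store store S ⇒ store store store S ⇒ store store store store S ⇒ store store store store store S ⇒ store store store store store store S ⇒ store store store store store store X runs runs ⇒ store store store store store store store runs small runs runs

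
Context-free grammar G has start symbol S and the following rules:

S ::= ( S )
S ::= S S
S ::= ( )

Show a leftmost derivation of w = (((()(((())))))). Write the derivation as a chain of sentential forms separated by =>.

S => (S) => ((S)) => (((S))) => (((SS))) => (((()S))) => (((()(S)))) => (((()((S))))) => (((()(((S)))))) => (((()(((()))))))

S => (S)   [S ::= ( S )]
(S) => ((S))   [S ::= ( S )]
((S)) => (((S)))   [S ::= ( S )]
(((S))) => (((SS)))   [S ::= S S]
(((SS))) => (((()S)))   [S ::= ( )]
(((()S))) => (((()(S))))   [S ::= ( S )]
(((()(S)))) => (((()((S)))))   [S ::= ( S )]
(((()((S))))) => (((()(((S))))))   [S ::= ( S )]
(((()(((S)))))) => (((()(((()))))))   [S ::= ( )]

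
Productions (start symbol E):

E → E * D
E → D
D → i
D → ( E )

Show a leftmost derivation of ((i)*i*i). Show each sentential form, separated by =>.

E => D   [E → D]
D => (E)   [D → ( E )]
(E) => (E*D)   [E → E * D]
(E*D) => (E*D*D)   [E → E * D]
(E*D*D) => (D*D*D)   [E → D]
(D*D*D) => ((E)*D*D)   [D → ( E )]
((E)*D*D) => ((D)*D*D)   [E → D]
((D)*D*D) => ((i)*D*D)   [D → i]
((i)*D*D) => ((i)*i*D)   [D → i]
((i)*i*D) => ((i)*i*i)   [D → i]

E => D => (E) => (E*D) => (E*D*D) => (D*D*D) => ((E)*D*D) => ((D)*D*D) => ((i)*D*D) => ((i)*i*D) => ((i)*i*i)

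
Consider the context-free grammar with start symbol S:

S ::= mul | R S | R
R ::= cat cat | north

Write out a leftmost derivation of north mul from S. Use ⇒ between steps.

S ⇒ R S ⇒ north S ⇒ north mul

S ⇒ R S   [S ::= R S]
R S ⇒ north S   [R ::= north]
north S ⇒ north mul   [S ::= mul]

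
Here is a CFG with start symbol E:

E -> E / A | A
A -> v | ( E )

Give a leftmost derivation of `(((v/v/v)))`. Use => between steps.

E => A   [E -> A]
A => (E)   [A -> ( E )]
(E) => (A)   [E -> A]
(A) => ((E))   [A -> ( E )]
((E)) => ((A))   [E -> A]
((A)) => (((E)))   [A -> ( E )]
(((E))) => (((E/A)))   [E -> E / A]
(((E/A))) => (((E/A/A)))   [E -> E / A]
(((E/A/A))) => (((A/A/A)))   [E -> A]
(((A/A/A))) => (((v/A/A)))   [A -> v]
(((v/A/A))) => (((v/v/A)))   [A -> v]
(((v/v/A))) => (((v/v/v)))   [A -> v]

E => A => (E) => (A) => ((E)) => ((A)) => (((E))) => (((E/A))) => (((E/A/A))) => (((A/A/A))) => (((v/A/A))) => (((v/v/A))) => (((v/v/v)))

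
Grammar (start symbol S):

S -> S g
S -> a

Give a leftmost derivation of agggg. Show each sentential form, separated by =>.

S => Sg => Sgg => Sggg => Sgggg => agggg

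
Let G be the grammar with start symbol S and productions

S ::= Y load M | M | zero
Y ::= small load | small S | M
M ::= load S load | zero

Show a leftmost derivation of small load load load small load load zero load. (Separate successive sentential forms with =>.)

S => Y load M => small load load M => small load load load S load => small load load load Y load M load => small load load load small load load M load => small load load load small load load zero load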